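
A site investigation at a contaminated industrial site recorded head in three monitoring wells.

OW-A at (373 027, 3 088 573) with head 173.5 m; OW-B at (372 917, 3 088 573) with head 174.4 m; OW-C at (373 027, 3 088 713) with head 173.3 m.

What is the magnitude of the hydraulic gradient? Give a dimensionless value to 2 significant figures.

0.0083

∂h/∂x = (174.4 − 173.5) / (372917 − 373027) = -0.008182
∂h/∂y = (173.3 − 173.5) / (3088713 − 3088573) = -0.001429
|∇h| = √(-0.008182² + -0.001429²) = 0.008306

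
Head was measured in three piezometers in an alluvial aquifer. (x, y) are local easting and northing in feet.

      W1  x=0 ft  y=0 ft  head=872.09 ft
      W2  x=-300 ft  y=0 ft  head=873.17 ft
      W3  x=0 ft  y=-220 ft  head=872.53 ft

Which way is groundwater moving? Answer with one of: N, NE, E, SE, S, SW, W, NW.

NE

∂h/∂x = (873.17 − 872.09) / (-300 − 0) = -0.003600
∂h/∂y = (872.53 − 872.09) / (-220 − 0) = -0.002000
Flow = −∇h = (+0.003600 east, +0.002000 north), which points northeast.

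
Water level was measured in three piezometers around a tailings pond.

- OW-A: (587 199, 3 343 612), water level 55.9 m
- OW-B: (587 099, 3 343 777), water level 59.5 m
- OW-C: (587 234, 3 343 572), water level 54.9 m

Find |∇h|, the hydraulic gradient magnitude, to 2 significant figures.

Differences from OW-A: to OW-B (Δx, Δy, Δh) = (-100, 165, +3.6); to OW-C = (35, -40, -1.0).
Solve a·Δx + b·Δy = Δh: det = (-100)·(-40) − 35·165 = -1775.
∂h/∂x = [(+3.6)·(-40) − (-1.0)·165] / -1775 = -0.01183
∂h/∂y = [(-100)·(-1.0) − 35·(+3.6)] / -1775 = +0.01465
|∇h| = √(-0.01183² + 0.01465²) = 0.01883

0.019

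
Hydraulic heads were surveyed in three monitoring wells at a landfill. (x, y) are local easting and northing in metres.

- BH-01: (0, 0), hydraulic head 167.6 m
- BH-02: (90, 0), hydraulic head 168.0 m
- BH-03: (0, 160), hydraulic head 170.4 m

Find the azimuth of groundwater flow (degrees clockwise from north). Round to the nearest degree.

∂h/∂x = (168.0 − 167.6) / (90 − 0) = +0.004444
∂h/∂y = (170.4 − 167.6) / (160 − 0) = +0.01750
Flow direction (−∇h) has components (-0.004444 E, -0.01750 N).
Azimuth = atan2(E, N) = atan2(-0.004444, -0.01750) = 194.3° ≈ 194°.

194°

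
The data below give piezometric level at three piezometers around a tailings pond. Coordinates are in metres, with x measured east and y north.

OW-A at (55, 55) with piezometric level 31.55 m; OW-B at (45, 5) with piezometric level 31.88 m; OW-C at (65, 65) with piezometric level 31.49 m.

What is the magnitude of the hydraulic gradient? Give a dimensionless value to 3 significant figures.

0.00679

With h = a·x + b·y + c and OW-A as origin, the differences give:
  (-10)·a + (-50)·b = +0.33
  10·a + 10·b = -0.06
Eliminate b (×10 and ×(-50), subtract): 400·a = 0.300 → a = ∂h/∂x = +0.0007500
Back-substitute: b = ∂h/∂y = -0.006750.
|∇h| = √(0.0007500² + -0.006750²) = 0.006792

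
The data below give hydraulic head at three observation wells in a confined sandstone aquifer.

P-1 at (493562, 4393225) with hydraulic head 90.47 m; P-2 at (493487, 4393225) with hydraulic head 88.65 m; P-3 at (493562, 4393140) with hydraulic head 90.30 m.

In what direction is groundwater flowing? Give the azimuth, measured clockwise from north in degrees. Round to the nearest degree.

∂h/∂x = (88.65 − 90.47) / (493487 − 493562) = +0.02427
∂h/∂y = (90.30 − 90.47) / (4393140 − 4393225) = +0.002000
Flow direction (−∇h) has components (-0.02427 E, -0.002000 N).
Azimuth = atan2(E, N) = atan2(-0.02427, -0.002000) = 265.3° ≈ 265°.

265°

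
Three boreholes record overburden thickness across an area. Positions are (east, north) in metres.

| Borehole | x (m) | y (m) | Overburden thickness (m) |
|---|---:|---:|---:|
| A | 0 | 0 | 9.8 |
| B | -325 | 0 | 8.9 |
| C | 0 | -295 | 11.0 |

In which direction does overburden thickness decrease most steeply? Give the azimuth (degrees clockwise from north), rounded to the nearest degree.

∂d/∂x = (8.9 − 9.8) / (-325 − 0) = +0.002769
∂d/∂y = (11.0 − 9.8) / (-295 − 0) = -0.004068
Steepest decrease is along −∇f: components (-0.002769 E, +0.004068 N).
Azimuth = atan2(-0.002769, +0.004068) = 325.8° ≈ 326°.

326°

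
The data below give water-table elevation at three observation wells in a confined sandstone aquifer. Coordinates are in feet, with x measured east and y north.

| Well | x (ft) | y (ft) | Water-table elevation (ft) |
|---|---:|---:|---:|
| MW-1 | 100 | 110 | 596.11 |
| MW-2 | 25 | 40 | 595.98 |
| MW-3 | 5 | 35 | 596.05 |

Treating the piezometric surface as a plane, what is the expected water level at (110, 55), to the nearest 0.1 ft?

Three-point gradient (reference MW-1): Δ to MW-2 = (-75, -70, -0.13), Δ to MW-3 = (-95, -75, -0.06).
∂h/∂x = -0.005415, ∂h/∂y = +0.007659 (det = -1025).
h(110, 55) = 596.11 + (-0.005415)·(10) + (+0.007659)·(-55) = 596.11 -0.054 -0.421 = 595.635 ft.

595.6 ft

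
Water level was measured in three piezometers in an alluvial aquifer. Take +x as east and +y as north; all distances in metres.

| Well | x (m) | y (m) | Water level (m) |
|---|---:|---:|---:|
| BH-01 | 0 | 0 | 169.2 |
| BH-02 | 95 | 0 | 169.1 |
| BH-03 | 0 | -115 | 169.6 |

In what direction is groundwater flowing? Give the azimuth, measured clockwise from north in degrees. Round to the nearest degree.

∂h/∂x = (169.1 − 169.2) / (95 − 0) = -0.001053
∂h/∂y = (169.6 − 169.2) / (-115 − 0) = -0.003478
Flow direction (−∇h) has components (+0.001053 E, +0.003478 N).
Azimuth = atan2(E, N) = atan2(+0.001053, +0.003478) = 16.8° ≈ 017°.

017°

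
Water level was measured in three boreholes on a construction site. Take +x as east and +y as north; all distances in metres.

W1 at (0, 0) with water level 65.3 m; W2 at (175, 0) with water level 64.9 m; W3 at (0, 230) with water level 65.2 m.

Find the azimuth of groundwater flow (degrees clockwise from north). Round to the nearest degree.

∂h/∂x = (64.9 − 65.3) / (175 − 0) = -0.002286
∂h/∂y = (65.2 − 65.3) / (230 − 0) = -0.0004348
Flow direction (−∇h) has components (+0.002286 E, +0.0004348 N).
Azimuth = atan2(E, N) = atan2(+0.002286, +0.0004348) = 79.2° ≈ 079°.

079°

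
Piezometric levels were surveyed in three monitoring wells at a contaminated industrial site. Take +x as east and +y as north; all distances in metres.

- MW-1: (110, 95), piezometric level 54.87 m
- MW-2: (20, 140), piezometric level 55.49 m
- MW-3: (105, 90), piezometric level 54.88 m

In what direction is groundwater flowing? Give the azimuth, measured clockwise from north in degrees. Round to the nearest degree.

122°

Differences from MW-1: to MW-2 (Δx, Δy, Δh) = (-90, 45, +0.62); to MW-3 = (-5, -5, +0.01).
Solve a·Δx + b·Δy = Δh: det = (-90)·(-5) − (-5)·45 = 675.
∂h/∂x = [(+0.62)·(-5) − (+0.01)·45] / 675 = -0.005259
∂h/∂y = [(-90)·(+0.01) − (-5)·(+0.62)] / 675 = +0.003259
Flow direction (−∇h) has components (+0.005259 E, -0.003259 N).
Azimuth = atan2(E, N) = atan2(+0.005259, -0.003259) = 121.8° ≈ 122°.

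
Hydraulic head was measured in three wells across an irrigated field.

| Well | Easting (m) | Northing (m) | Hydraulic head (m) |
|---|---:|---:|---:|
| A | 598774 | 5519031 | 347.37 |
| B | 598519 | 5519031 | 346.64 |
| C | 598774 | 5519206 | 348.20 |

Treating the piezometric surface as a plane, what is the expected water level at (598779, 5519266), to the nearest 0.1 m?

∂h/∂x = (346.64 − 347.37) / (598519 − 598774) = +0.002863
∂h/∂y = (348.20 − 347.37) / (5519206 − 5519031) = +0.004743
h(598779, 5519266) = 347.37 + (+0.002863)·(5) + (+0.004743)·(235) = 347.37 +0.014 +1.115 = 348.499 m.

348.5 m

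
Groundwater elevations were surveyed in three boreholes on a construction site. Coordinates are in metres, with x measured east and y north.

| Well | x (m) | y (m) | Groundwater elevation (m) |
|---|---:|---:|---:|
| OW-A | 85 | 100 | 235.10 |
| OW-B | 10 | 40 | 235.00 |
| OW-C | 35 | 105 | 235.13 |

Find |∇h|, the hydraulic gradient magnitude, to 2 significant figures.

With h = a·x + b·y + c and OW-A as origin, the differences give:
  (-75)·a + (-60)·b = -0.10
  (-50)·a + 5·b = +0.03
Eliminate b (×5 and ×(-60), subtract): -3375·a = 1.300 → a = ∂h/∂x = -0.0003852
Back-substitute: b = ∂h/∂y = +0.002148.
|∇h| = √(-0.0003852² + 0.002148²) = 0.002182

0.0022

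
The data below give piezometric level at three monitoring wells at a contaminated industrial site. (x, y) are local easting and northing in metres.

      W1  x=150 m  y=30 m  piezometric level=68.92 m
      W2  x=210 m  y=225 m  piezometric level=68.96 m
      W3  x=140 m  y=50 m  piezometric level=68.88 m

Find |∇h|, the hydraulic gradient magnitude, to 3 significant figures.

Taking W1 as reference: W2−W1 = (60, 195, +0.04); W3−W1 = (-10, 20, -0.04).
Determinant of the coordinate differences = 60·20 − (-10)·195 = 3150.
∂h/∂x = [(+0.04)·20 − (-0.04)·195] / 3150 = +0.002730
∂h/∂y = [60·(-0.04) − (-10)·(+0.04)] / 3150 = -0.0006349
|∇h| = √(0.002730² + -0.0006349²) = 0.002803

0.00280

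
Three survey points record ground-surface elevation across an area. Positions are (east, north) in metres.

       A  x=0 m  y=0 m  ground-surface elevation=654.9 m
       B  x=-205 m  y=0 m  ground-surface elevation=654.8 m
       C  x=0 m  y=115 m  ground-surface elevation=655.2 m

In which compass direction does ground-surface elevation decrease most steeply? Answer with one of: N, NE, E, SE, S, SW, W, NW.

∂z/∂x = (654.8 − 654.9) / (-205 − 0) = +0.0004878
∂z/∂y = (655.2 − 654.9) / (115 − 0) = +0.002609
Steepest decrease is along −∇f = (-0.0004878 E, -0.002609 N) → south.

S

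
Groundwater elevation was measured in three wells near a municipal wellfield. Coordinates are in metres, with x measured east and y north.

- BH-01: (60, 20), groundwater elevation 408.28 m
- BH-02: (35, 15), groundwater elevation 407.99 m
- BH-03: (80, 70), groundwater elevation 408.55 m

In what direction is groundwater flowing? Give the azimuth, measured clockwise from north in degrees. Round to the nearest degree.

266°

Taking BH-01 as reference: BH-02−BH-01 = (-25, -5, -0.29); BH-03−BH-01 = (20, 50, +0.27).
Solve a·Δx + b·Δy = Δh: det = (-25)·50 − 20·(-5) = -1150.
∂h/∂x = [(-0.29)·50 − (+0.27)·(-5)] / -1150 = +0.01143
∂h/∂y = [(-25)·(+0.27) − 20·(-0.29)] / -1150 = +0.0008261
Flow direction (−∇h) has components (-0.01143 E, -0.0008261 N).
Azimuth = atan2(E, N) = atan2(-0.01143, -0.0008261) = 265.9° ≈ 266°.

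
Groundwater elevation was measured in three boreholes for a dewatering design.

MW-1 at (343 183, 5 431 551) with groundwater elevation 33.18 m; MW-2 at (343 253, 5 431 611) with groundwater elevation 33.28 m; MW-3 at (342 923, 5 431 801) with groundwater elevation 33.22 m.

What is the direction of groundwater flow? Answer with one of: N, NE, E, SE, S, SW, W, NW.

Differences from MW-1: to MW-2 (Δx, Δy, Δh) = (70, 60, +0.10); to MW-3 = (-260, 250, +0.04).
Solve a·Δx + b·Δy = Δh: det = 70·250 − (-260)·60 = 33100.
∂h/∂x = [(+0.10)·250 − (+0.04)·60] / 33100 = +0.0006828
∂h/∂y = [70·(+0.04) − (-260)·(+0.10)] / 33100 = +0.0008701
Flow = −∇h = (-0.0006828 east, -0.0008701 north), which points southwest.

SW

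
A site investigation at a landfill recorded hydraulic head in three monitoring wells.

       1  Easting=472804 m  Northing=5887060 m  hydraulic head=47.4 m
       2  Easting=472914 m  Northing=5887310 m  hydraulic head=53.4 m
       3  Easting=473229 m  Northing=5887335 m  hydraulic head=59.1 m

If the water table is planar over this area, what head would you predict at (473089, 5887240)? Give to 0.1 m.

Taking 1 as reference: 2−1 = (110, 250, +6.0); 3−1 = (425, 275, +11.7).
Determinant of the coordinate differences = 110·275 − 425·250 = -76000.
∂h/∂x = [(+6.0)·275 − (+11.7)·250] / -76000 = +0.01678
∂h/∂y = [110·(+11.7) − 425·(+6.0)] / -76000 = +0.01662
h(473089, 5887240) = 47.4 + (+0.01678)·(285) + (+0.01662)·(180) = 47.4 +4.781 +2.991 = 55.173 m.

55.2 m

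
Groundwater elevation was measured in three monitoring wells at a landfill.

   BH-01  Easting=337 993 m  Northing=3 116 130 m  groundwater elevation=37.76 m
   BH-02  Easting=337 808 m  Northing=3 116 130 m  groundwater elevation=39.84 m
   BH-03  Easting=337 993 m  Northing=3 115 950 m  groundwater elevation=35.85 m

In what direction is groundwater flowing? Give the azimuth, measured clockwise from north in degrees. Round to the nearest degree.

133°

∂h/∂x = (39.84 − 37.76) / (337808 − 337993) = -0.01124
∂h/∂y = (35.85 − 37.76) / (3115950 − 3116130) = +0.01061
Flow direction (−∇h) has components (+0.01124 E, -0.01061 N).
Azimuth = atan2(E, N) = atan2(+0.01124, -0.01061) = 133.3° ≈ 133°.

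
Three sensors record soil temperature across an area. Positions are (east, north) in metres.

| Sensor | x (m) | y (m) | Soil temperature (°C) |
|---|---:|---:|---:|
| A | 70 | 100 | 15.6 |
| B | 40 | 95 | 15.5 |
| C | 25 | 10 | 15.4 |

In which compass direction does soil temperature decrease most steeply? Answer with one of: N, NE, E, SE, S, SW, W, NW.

W

With T = a·x + b·y + c and A as origin, the differences give:
  (-30)·a + (-5)·b = -0.1
  (-45)·a + (-90)·b = -0.2
Eliminate b (×(-90) and ×(-5), subtract): 2475·a = 8.00 → a = ∂T/∂x = +0.003232
Back-substitute: b = ∂T/∂y = +0.0006061.
Steepest decrease is along −∇f = (-0.003232 E, -0.0006061 N) → west.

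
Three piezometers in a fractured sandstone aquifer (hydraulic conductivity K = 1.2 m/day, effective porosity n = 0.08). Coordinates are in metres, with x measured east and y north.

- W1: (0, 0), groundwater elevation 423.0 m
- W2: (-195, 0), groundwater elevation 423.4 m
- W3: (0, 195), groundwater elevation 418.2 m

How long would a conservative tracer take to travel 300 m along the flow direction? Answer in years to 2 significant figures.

∂h/∂x = (423.4 − 423.0) / (-195 − 0) = -0.002051
∂h/∂y = (418.2 − 423.0) / (195 − 0) = -0.02462
|∇h| = √(-0.002051² + -0.02462²) = 0.02471
Seepage velocity v = K·i/n = 1.2 × 0.02471 / 0.08 = 0.3706 m/day.
t = 300 / 0.3706 = 809.5 days = 2.22 years.

2.2 years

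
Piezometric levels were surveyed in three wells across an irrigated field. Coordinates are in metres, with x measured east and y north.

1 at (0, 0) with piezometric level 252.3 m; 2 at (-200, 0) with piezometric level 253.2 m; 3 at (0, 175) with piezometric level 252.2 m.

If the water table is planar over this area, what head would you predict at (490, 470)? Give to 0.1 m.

249.8 m

∂h/∂x = (253.2 − 252.3) / (-200 − 0) = -0.004500
∂h/∂y = (252.2 − 252.3) / (175 − 0) = -0.0005714
h(490, 470) = 252.3 + (-0.004500)·(490) + (-0.0005714)·(470) = 252.3 -2.205 -0.269 = 249.826 m.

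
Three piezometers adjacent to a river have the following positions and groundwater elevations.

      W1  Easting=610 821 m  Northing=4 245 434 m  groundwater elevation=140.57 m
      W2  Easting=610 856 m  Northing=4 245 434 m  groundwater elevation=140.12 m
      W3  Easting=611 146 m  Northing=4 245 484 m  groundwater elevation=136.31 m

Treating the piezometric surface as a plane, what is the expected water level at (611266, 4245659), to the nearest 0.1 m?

134.5 m

Three-point gradient (reference W1): Δ to W2 = (35, 0, -0.45), Δ to W3 = (325, 50, -4.26).
∂h/∂x = -0.01286, ∂h/∂y = -0.001629 (det = 1750).
h(611266, 4245659) = 140.57 + (-0.01286)·(445) + (-0.001629)·(225) = 140.57 -5.721 -0.366 = 134.482 m.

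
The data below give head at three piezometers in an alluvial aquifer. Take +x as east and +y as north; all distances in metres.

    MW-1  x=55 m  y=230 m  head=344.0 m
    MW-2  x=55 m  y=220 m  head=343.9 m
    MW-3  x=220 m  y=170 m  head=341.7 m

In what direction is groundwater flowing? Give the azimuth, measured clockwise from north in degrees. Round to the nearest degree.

134°

With h = a·x + b·y + c and MW-1 as origin, the differences give:
  0·a + (-10)·b = -0.1
  165·a + (-60)·b = -2.3
Eliminate b (×(-60) and ×(-10), subtract): 1650·a = -17.00 → a = ∂h/∂x = -0.01030
Back-substitute: b = ∂h/∂y = +0.01000.
Flow direction (−∇h) has components (+0.01030 E, -0.01000 N).
Azimuth = atan2(E, N) = atan2(+0.01030, -0.01000) = 134.1° ≈ 134°.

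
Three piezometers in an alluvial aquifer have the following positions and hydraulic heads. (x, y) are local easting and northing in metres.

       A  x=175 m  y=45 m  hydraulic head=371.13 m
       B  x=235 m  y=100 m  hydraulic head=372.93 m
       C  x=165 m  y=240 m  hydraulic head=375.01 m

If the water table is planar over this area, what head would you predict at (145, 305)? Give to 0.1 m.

Differences from A: to B (Δx, Δy, Δh) = (60, 55, +1.80); to C = (-10, 195, +3.88).
Determinant of the coordinate differences = 60·195 − (-10)·55 = 12250.
∂h/∂x = [(+1.80)·195 − (+3.88)·55] / 12250 = +0.01123
∂h/∂y = [60·(+3.88) − (-10)·(+1.80)] / 12250 = +0.02047
h(145, 305) = 371.13 + (+0.01123)·(-30) + (+0.02047)·(260) = 371.13 -0.337 +5.323 = 376.116 m.

376.1 m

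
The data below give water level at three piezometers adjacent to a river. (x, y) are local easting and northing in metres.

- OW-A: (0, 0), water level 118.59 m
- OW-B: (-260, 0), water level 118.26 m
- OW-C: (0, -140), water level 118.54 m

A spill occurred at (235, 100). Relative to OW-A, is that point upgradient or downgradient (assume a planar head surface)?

upgradient

∂h/∂x = (118.26 − 118.59) / (-260 − 0) = +0.001269
∂h/∂y = (118.54 − 118.59) / (-140 − 0) = +0.0003571
Head at (235, 100) = 118.59 + (+0.001269)·(235) + (+0.0003571)·(100) = 118.92 m.
That is higher than the 118.59 m at OW-A, so the point is upgradient.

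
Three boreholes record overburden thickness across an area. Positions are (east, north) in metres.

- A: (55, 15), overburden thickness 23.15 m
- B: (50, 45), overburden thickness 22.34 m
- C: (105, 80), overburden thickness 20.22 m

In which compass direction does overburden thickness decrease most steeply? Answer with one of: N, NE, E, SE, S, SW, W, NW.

Differences from A: to B (Δx, Δy, Δh) = (-5, 30, -0.81); to C = (50, 65, -2.93).
Determinant of the coordinate differences = (-5)·65 − 50·30 = -1825.
∂d/∂x = [(-0.81)·65 − (-2.93)·30] / -1825 = -0.01932
∂d/∂y = [(-5)·(-2.93) − 50·(-0.81)] / -1825 = -0.03022
Steepest decrease is along −∇f = (+0.01932 E, +0.03022 N) → northeast.

NE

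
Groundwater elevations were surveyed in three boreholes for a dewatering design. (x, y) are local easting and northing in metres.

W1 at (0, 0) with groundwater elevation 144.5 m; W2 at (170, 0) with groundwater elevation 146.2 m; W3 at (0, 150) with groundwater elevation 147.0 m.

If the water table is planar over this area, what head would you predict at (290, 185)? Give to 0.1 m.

150.5 m

∂h/∂x = (146.2 − 144.5) / (170 − 0) = +0.010000
∂h/∂y = (147.0 − 144.5) / (150 − 0) = +0.01667
h(290, 185) = 144.5 + (+0.010000)·(290) + (+0.01667)·(185) = 144.5 +2.900 +3.083 = 150.483 m.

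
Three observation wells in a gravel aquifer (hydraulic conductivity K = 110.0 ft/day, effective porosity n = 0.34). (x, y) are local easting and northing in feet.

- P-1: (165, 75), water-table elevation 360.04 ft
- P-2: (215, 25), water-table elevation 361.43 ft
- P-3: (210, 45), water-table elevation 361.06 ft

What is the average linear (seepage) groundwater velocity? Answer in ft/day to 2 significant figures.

Taking P-1 as reference: P-2−P-1 = (50, -50, +1.39); P-3−P-1 = (45, -30, +1.02).
Solve a·Δx + b·Δy = Δh: det = 50·(-30) − 45·(-50) = 750.
∂h/∂x = [(+1.39)·(-30) − (+1.02)·(-50)] / 750 = +0.01240
∂h/∂y = [50·(+1.02) − 45·(+1.39)] / 750 = -0.01540
|∇h| = √(0.01240² + -0.01540²) = 0.01977
Seepage velocity v = K·i/n = 110.0 × 0.01977 / 0.34 = 6.396 ft/day.

6.4 ft/day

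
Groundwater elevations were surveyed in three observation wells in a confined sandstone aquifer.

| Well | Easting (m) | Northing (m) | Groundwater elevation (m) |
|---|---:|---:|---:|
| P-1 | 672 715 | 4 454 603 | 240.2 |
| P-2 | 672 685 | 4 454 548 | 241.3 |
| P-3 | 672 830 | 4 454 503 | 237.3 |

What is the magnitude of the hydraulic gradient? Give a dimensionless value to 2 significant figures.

0.029

Three-point gradient (reference P-1): Δ to P-2 = (-30, -55, +1.1), Δ to P-3 = (115, -100, -2.9).
∂h/∂x = -0.02890, ∂h/∂y = -0.004236 (det = 9325).
|∇h| = √(-0.02890² + -0.004236²) = 0.02921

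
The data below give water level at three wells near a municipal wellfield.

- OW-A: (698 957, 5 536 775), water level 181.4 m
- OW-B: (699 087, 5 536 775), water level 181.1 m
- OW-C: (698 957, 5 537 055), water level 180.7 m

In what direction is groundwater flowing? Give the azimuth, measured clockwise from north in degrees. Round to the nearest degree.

043°

∂h/∂x = (181.1 − 181.4) / (699087 − 698957) = -0.002308
∂h/∂y = (180.7 − 181.4) / (5537055 − 5536775) = -0.002500
Flow direction (−∇h) has components (+0.002308 E, +0.002500 N).
Azimuth = atan2(E, N) = atan2(+0.002308, +0.002500) = 42.7° ≈ 043°.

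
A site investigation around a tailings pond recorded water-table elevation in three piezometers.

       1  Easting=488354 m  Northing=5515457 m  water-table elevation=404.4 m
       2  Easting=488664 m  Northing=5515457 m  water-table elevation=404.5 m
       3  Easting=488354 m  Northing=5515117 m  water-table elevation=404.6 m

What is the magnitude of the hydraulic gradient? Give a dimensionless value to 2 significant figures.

0.00067

∂h/∂x = (404.5 − 404.4) / (488664 − 488354) = +0.0003226
∂h/∂y = (404.6 − 404.4) / (5515117 − 5515457) = -0.0005882
|∇h| = √(0.0003226² + -0.0005882²) = 0.0006709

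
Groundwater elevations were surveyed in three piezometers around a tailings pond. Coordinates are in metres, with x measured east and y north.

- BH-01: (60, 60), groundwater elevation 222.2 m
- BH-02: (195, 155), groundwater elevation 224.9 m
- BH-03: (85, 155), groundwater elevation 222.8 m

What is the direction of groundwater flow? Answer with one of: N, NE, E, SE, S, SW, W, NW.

With h = a·x + b·y + c and BH-01 as origin, the differences give:
  135·a + 95·b = +2.7
  25·a + 95·b = +0.6
Eliminate b (×95 and ×95, subtract): 10450·a = 199.50 → a = ∂h/∂x = +0.01909
Back-substitute: b = ∂h/∂y = +0.001292.
Flow = −∇h = (-0.01909 east, -0.001292 north), which points west.

W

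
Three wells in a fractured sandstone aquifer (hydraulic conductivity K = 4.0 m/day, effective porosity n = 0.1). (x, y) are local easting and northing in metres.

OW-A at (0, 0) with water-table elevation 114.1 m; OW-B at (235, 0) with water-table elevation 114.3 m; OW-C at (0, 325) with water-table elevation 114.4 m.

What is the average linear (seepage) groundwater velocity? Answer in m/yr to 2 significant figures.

18 m/yr

∂h/∂x = (114.3 − 114.1) / (235 − 0) = +0.0008511
∂h/∂y = (114.4 − 114.1) / (325 − 0) = +0.0009231
|∇h| = √(0.0008511² + 0.0009231²) = 0.001256
Seepage velocity v = K·i/n = 4.0 × 0.001256 / 0.1 = 0.05024 m/day = 18.35 m/yr.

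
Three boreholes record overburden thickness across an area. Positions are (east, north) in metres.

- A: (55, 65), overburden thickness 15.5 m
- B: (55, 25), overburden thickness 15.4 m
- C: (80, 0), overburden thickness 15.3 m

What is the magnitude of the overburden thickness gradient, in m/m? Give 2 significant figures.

Taking A as reference: B−A = (0, -40, -0.1); C−A = (25, -65, -0.2).
Solve a·Δx + b·Δy = Δd: det = 0·(-65) − 25·(-40) = 1000.
∂d/∂x = [(-0.1)·(-65) − (-0.2)·(-40)] / 1000 = -0.001500
∂d/∂y = [0·(-0.2) − 25·(-0.1)] / 1000 = +0.002500
|∇f| = √(-0.001500² + 0.002500²) = 0.002915 m/m

0.0029 m/m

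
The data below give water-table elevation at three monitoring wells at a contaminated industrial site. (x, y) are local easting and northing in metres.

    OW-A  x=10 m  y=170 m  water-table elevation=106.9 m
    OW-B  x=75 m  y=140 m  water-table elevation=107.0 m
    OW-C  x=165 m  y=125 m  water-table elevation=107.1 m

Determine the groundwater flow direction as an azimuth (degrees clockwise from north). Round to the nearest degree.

Taking OW-A as reference: OW-B−OW-A = (65, -30, +0.1); OW-C−OW-A = (155, -45, +0.2).
Solve a·Δx + b·Δy = Δh: det = 65·(-45) − 155·(-30) = 1725.
∂h/∂x = [(+0.1)·(-45) − (+0.2)·(-30)] / 1725 = +0.0008696
∂h/∂y = [65·(+0.2) − 155·(+0.1)] / 1725 = -0.001449
Flow direction (−∇h) has components (-0.0008696 E, +0.001449 N).
Azimuth = atan2(E, N) = atan2(-0.0008696, +0.001449) = 329.0° ≈ 329°.

329°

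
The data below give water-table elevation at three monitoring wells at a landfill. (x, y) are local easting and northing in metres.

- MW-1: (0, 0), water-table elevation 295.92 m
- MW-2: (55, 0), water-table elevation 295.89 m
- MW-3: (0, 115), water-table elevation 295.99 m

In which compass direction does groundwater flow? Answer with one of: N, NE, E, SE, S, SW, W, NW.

∂h/∂x = (295.89 − 295.92) / (55 − 0) = -0.0005455
∂h/∂y = (295.99 − 295.92) / (115 − 0) = +0.0006087
Flow = −∇h = (+0.0005455 east, -0.0006087 north), which points southeast.

SE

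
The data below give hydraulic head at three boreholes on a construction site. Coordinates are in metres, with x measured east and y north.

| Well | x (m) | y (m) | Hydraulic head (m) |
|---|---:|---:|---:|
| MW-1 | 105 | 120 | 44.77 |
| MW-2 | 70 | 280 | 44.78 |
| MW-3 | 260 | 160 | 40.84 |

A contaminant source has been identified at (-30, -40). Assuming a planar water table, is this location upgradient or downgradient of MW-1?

upgradient

Differences from MW-1: to MW-2 (Δx, Δy, Δh) = (-35, 160, +0.01); to MW-3 = (155, 40, -3.93).
Solve a·Δx + b·Δy = Δh: det = (-35)·40 − 155·160 = -26200.
∂h/∂x = [(+0.01)·40 − (-3.93)·160] / -26200 = -0.02402
∂h/∂y = [(-35)·(-3.93) − 155·(+0.01)] / -26200 = -0.005191
Head at (-30, -40) = 44.77 + (-0.02402)·(-135) + (-0.005191)·(-160) = 48.84 m.
That is higher than the 44.77 m at MW-1, so the point is upgradient.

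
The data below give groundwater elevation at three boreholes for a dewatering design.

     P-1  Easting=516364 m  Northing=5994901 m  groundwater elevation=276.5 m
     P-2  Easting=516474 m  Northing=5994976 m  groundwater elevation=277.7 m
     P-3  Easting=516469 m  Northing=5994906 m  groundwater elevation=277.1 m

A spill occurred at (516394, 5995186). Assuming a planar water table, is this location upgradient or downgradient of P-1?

upgradient

Three-point gradient (reference P-1): Δ to P-2 = (110, 75, +1.2), Δ to P-3 = (105, 5, +0.6).
∂h/∂x = +0.005324, ∂h/∂y = +0.008191 (det = -7325).
Head at (516394, 5995186) = 276.5 + (+0.005324)·(30) + (+0.008191)·(285) = 278.99 m.
That is higher than the 276.5 m at P-1, so the point is upgradient.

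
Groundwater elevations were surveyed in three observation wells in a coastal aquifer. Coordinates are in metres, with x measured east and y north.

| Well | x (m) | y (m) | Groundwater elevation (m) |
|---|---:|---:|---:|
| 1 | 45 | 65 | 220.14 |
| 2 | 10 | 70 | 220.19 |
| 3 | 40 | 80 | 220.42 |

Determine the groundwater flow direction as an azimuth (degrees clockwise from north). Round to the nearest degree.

184°

Three-point gradient (reference 1): Δ to 2 = (-35, 5, +0.05), Δ to 3 = (-5, 15, +0.28).
∂h/∂x = +0.001300, ∂h/∂y = +0.01910 (det = -500).
Flow direction (−∇h) has components (-0.001300 E, -0.01910 N).
Azimuth = atan2(E, N) = atan2(-0.001300, -0.01910) = 183.9° ≈ 184°.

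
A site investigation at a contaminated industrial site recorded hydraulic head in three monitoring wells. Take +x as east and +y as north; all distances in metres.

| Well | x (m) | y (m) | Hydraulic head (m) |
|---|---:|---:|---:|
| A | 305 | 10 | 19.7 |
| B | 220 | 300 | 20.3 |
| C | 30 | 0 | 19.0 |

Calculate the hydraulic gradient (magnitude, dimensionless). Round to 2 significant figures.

Three-point gradient (reference A): Δ to B = (-85, 290, +0.6), Δ to C = (-275, -10, -0.7).
∂h/∂x = +0.002444, ∂h/∂y = +0.002785 (det = 80600).
|∇h| = √(0.002444² + 0.002785²) = 0.003705

0.0037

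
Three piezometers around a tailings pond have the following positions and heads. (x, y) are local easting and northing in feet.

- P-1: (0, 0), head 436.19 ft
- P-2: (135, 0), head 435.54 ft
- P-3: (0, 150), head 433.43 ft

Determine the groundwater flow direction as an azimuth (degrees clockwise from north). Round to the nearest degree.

∂h/∂x = (435.54 − 436.19) / (135 − 0) = -0.004815
∂h/∂y = (433.43 − 436.19) / (150 − 0) = -0.01840
Flow direction (−∇h) has components (+0.004815 E, +0.01840 N).
Azimuth = atan2(E, N) = atan2(+0.004815, +0.01840) = 14.7° ≈ 015°.

015°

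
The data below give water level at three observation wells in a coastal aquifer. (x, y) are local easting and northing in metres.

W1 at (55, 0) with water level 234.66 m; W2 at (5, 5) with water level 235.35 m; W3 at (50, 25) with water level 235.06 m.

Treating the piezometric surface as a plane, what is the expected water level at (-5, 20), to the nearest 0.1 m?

With h = a·x + b·y + c and W1 as origin, the differences give:
  (-50)·a + 5·b = +0.69
  (-5)·a + 25·b = +0.40
Eliminate b (×25 and ×5, subtract): -1225·a = 15.250 → a = ∂h/∂x = -0.01245
Back-substitute: b = ∂h/∂y = +0.01351.
h(-5, 20) = 234.66 + (-0.01245)·(-60) + (+0.01351)·(20) = 234.66 +0.747 +0.270 = 235.677 m.

235.7 m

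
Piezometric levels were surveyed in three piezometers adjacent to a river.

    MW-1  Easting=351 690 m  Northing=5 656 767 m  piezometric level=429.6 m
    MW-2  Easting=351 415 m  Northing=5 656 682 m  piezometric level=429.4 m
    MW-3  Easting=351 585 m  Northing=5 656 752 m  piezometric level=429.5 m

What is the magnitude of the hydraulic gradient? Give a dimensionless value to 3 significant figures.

Taking MW-1 as reference: MW-2−MW-1 = (-275, -85, -0.2); MW-3−MW-1 = (-105, -15, -0.1).
Solve a·Δx + b·Δy = Δh: det = (-275)·(-15) − (-105)·(-85) = -4800.
∂h/∂x = [(-0.2)·(-15) − (-0.1)·(-85)] / -4800 = +0.001146
∂h/∂y = [(-275)·(-0.1) − (-105)·(-0.2)] / -4800 = -0.001354
|∇h| = √(0.001146² + -0.001354²) = 0.001774

0.00177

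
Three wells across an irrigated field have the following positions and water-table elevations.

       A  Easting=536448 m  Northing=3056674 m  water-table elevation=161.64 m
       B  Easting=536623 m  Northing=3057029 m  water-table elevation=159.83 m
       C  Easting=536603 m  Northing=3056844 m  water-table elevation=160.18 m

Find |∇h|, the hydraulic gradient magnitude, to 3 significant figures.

0.00839

Three-point gradient (reference A): Δ to B = (175, 355, -1.81), Δ to C = (155, 170, -1.46).
∂h/∂x = -0.008332, ∂h/∂y = -0.0009911 (det = -25275).
|∇h| = √(-0.008332² + -0.0009911²) = 0.008391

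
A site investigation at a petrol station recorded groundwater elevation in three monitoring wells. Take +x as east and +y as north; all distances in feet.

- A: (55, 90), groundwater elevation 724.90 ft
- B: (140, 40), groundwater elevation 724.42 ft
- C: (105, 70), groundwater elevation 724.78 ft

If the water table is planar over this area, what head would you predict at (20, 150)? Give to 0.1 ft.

Taking A as reference: B−A = (85, -50, -0.48); C−A = (50, -20, -0.12).
Solve a·Δx + b·Δy = Δh: det = 85·(-20) − 50·(-50) = 800.
∂h/∂x = [(-0.48)·(-20) − (-0.12)·(-50)] / 800 = +0.004500
∂h/∂y = [85·(-0.12) − 50·(-0.48)] / 800 = +0.01725
h(20, 150) = 724.90 + (+0.004500)·(-35) + (+0.01725)·(60) = 724.90 -0.158 +1.035 = 725.778 ft.

725.8 ft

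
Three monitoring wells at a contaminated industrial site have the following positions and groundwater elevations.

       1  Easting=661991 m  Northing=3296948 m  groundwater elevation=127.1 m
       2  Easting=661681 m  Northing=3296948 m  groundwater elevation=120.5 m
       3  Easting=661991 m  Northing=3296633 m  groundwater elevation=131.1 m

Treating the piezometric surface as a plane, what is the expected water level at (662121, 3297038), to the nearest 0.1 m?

∂h/∂x = (120.5 − 127.1) / (661681 − 661991) = +0.02129
∂h/∂y = (131.1 − 127.1) / (3296633 − 3296948) = -0.01270
h(662121, 3297038) = 127.1 + (+0.02129)·(130) + (-0.01270)·(90) = 127.1 +2.768 -1.143 = 128.725 m.

128.7 m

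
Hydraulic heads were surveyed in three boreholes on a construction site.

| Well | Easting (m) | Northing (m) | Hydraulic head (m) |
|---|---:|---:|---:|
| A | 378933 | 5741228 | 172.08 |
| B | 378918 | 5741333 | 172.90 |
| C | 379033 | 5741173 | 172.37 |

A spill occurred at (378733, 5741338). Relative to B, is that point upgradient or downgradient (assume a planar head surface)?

downgradient

Differences from A: to B (Δx, Δy, Δh) = (-15, 105, +0.82); to C = (100, -55, +0.29).
Solve a·Δx + b·Δy = Δh: det = (-15)·(-55) − 100·105 = -9675.
∂h/∂x = [(+0.82)·(-55) − (+0.29)·105] / -9675 = +0.007809
∂h/∂y = [(-15)·(+0.29) − 100·(+0.82)] / -9675 = +0.008925
Head at (378733, 5741338) = 172.08 + (+0.007809)·(-200) + (+0.008925)·(110) = 171.50 m.
That is lower than the 172.90 m at B, so the point is downgradient.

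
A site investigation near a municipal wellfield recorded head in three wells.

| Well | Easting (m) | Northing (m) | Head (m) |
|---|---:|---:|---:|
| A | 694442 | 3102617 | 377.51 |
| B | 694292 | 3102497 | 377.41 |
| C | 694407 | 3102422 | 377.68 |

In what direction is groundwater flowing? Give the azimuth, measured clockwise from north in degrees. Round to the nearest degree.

306°

Taking A as reference: B−A = (-150, -120, -0.10); C−A = (-35, -195, +0.17).
Determinant of the coordinate differences = (-150)·(-195) − (-35)·(-120) = 25050.
∂h/∂x = [(-0.10)·(-195) − (+0.17)·(-120)] / 25050 = +0.001593
∂h/∂y = [(-150)·(+0.17) − (-35)·(-0.10)] / 25050 = -0.001158
Flow direction (−∇h) has components (-0.001593 E, +0.001158 N).
Azimuth = atan2(E, N) = atan2(-0.001593, +0.001158) = 306.0° ≈ 306°.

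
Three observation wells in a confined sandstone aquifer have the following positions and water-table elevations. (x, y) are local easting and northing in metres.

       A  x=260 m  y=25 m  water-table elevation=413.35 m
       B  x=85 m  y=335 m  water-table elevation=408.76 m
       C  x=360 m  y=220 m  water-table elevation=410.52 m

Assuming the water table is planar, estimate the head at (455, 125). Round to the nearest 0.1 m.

With h = a·x + b·y + c and A as origin, the differences give:
  (-175)·a + 310·b = -4.59
  100·a + 195·b = -2.83
Eliminate b (×195 and ×310, subtract): -65125·a = -17.750 → a = ∂h/∂x = +0.0002726
Back-substitute: b = ∂h/∂y = -0.01465.
h(455, 125) = 413.35 + (+0.0002726)·(195) + (-0.01465)·(100) = 413.35 +0.053 -1.465 = 411.938 m.

411.9 m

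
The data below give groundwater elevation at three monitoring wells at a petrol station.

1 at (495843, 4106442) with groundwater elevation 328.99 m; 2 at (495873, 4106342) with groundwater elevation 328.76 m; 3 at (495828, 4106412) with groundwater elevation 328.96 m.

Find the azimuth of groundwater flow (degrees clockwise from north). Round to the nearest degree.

138°

Differences from 1: to 2 (Δx, Δy, Δh) = (30, -100, -0.23); to 3 = (-15, -30, -0.03).
Determinant of the coordinate differences = 30·(-30) − (-15)·(-100) = -2400.
∂h/∂x = [(-0.23)·(-30) − (-0.03)·(-100)] / -2400 = -0.001625
∂h/∂y = [30·(-0.03) − (-15)·(-0.23)] / -2400 = +0.001813
Flow direction (−∇h) has components (+0.001625 E, -0.001813 N).
Azimuth = atan2(E, N) = atan2(+0.001625, -0.001813) = 138.1° ≈ 138°.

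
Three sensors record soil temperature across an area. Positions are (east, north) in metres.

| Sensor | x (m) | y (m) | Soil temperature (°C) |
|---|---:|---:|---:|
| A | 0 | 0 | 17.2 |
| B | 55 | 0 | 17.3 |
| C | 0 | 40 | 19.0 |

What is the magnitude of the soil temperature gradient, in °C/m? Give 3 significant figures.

0.0450 °C/m

∂T/∂x = (17.3 − 17.2) / (55 − 0) = +0.001818
∂T/∂y = (19.0 − 17.2) / (40 − 0) = +0.04500
|∇f| = √(0.001818² + 0.04500²) = 0.04504 °C/m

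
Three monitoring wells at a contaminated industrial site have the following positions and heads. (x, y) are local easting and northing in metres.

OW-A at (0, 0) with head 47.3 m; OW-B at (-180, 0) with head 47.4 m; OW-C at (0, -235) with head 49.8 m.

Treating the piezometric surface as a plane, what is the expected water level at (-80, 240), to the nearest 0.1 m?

44.8 m

∂h/∂x = (47.4 − 47.3) / (-180 − 0) = -0.0005556
∂h/∂y = (49.8 − 47.3) / (-235 − 0) = -0.01064
h(-80, 240) = 47.3 + (-0.0005556)·(-80) + (-0.01064)·(240) = 47.3 +0.044 -2.553 = 44.791 m.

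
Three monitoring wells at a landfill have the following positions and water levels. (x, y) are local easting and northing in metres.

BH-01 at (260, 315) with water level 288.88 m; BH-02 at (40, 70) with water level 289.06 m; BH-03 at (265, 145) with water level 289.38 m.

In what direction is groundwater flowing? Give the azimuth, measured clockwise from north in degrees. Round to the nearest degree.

Three-point gradient (reference BH-01): Δ to BH-02 = (-220, -245, +0.18), Δ to BH-03 = (5, -170, +0.50).
∂h/∂x = +0.002379, ∂h/∂y = -0.002871 (det = 38625).
Flow direction (−∇h) has components (-0.002379 E, +0.002871 N).
Azimuth = atan2(E, N) = atan2(-0.002379, +0.002871) = 320.4° ≈ 320°.

320°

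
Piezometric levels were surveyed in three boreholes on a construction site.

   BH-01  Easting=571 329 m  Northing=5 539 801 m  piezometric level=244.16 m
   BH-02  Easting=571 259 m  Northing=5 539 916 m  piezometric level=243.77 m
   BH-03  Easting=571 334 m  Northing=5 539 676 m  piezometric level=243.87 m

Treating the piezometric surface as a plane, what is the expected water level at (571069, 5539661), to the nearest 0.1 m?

241.2 m

Three-point gradient (reference BH-01): Δ to BH-02 = (-70, 115, -0.39), Δ to BH-03 = (5, -125, -0.29).
∂h/∂x = +0.01004, ∂h/∂y = +0.002722 (det = 8175).
h(571069, 5539661) = 244.16 + (+0.01004)·(-260) + (+0.002722)·(-140) = 244.16 -2.611 -0.381 = 241.168 m.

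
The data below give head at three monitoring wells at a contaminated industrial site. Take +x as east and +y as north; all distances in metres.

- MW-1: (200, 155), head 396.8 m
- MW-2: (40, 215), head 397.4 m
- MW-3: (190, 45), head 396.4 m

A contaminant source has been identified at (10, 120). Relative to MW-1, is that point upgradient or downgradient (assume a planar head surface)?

With h = a·x + b·y + c and MW-1 as origin, the differences give:
  (-160)·a + 60·b = +0.6
  (-10)·a + (-110)·b = -0.4
Eliminate b (×(-110) and ×60, subtract): 18200·a = -42.00 → a = ∂h/∂x = -0.002308
Back-substitute: b = ∂h/∂y = +0.003846.
Head at (10, 120) = 396.8 + (-0.002308)·(-190) + (+0.003846)·(-35) = 397.10 m.
That is higher than the 396.8 m at MW-1, so the point is upgradient.

upgradient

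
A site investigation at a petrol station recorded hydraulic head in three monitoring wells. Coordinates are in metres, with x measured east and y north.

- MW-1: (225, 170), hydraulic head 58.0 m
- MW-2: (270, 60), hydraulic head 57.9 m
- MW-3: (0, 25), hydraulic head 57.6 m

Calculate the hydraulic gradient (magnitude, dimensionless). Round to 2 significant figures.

Three-point gradient (reference MW-1): Δ to MW-2 = (45, -110, -0.1), Δ to MW-3 = (-225, -145, -0.4).
∂h/∂x = +0.0009432, ∂h/∂y = +0.001295 (det = -31275).
|∇h| = √(0.0009432² + 0.001295²) = 0.001602

0.0016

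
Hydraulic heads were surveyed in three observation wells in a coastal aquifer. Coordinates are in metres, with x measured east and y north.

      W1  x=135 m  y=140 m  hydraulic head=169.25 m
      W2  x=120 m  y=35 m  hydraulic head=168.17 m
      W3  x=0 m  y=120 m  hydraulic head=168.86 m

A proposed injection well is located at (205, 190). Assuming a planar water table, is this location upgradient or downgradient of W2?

upgradient

With h = a·x + b·y + c and W1 as origin, the differences give:
  (-15)·a + (-105)·b = -1.08
  (-135)·a + (-20)·b = -0.39
Eliminate b (×(-20) and ×(-105), subtract): -13875·a = -19.350 → a = ∂h/∂x = +0.001395
Back-substitute: b = ∂h/∂y = +0.01009.
Head at (205, 190) = 169.25 + (+0.001395)·(70) + (+0.01009)·(50) = 169.85 m.
That is higher than the 168.17 m at W2, so the point is upgradient.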